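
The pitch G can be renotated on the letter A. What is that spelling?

Abb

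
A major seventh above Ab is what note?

A seventh above A lands on the letter G.
A major seventh spans 11 semitones, so Ab moves to pitch class 7. On the letter G that is G.

G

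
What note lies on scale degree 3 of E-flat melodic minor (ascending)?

The Eb melodic minor (ascending) scale runs Eb F Gb Ab Bb C D.
Degree 3 is Gb.

Gb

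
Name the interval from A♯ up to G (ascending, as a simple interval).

diminished seventh

The letter names run A→G, a span of 6 letter steps, so the interval is some kind of seventh.
A# to G is 9 semitones. A major seventh is 11, so 9 makes it diminished.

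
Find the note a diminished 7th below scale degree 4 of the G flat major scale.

D

Scale degree 4 of Gb major is Cb.
A diminished seventh (9 semitones) below Cb lands on the letter D, giving D.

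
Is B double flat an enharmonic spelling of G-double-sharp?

Bbb = pitch class 9 and G## = pitch class 9 — the same pitch class, so they are enharmonic equivalents.

Yes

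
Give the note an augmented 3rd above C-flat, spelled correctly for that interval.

E

C up a major third is E, so the target letter is E.
From Cb, an augmented third is 5 semitones up: E.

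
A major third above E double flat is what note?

Gb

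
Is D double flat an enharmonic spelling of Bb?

No

Two spellings are enharmonically equivalent only if they share a pitch class.
Here Dbb → 0, Bb → 10; 0 ≠ 10, so they are not.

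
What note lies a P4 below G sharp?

D#

G down a perfect fourth is D, so the target letter is D.
From G#, a perfect fourth is 5 semitones down: D#.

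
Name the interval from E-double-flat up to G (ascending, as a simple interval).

augmented third

Counting letters E–F–G gives a third.
Ebb→G = 5 semitones, 1 wider than the major third (4), so augmented.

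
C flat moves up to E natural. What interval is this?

Counting letters C–D–E gives a third.
Cb→E = 5 semitones, 1 wider than the major third (4), so augmented.

augmented third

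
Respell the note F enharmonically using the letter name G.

F is pitch class 5. The letter G alone is pitch class 7.
To reach pitch class 5 from G requires an offset of -2 semitones, i.e. double flat: Gbb.

Gbb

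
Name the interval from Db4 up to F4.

The letter names run D→F, a span of 2 letter steps, so the interval is some kind of third.
Db to F is 4 semitones. A major third is 4, so 4 makes it major.

major third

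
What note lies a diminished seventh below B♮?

B down a major seventh is C, so the target letter is C.
From B, a diminished seventh is 9 semitones down: C##.

C##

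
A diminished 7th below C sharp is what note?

D##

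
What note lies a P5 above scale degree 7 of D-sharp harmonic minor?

G##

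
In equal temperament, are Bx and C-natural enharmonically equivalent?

No

Two spellings are enharmonically equivalent only if they share a pitch class.
Here B## → 1, C → 0; 0 ≠ 1, so they are not.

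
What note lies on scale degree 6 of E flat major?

Degree 6 takes the letter 5 steps above E, which is C.
In major, degree 6 sits 9 semitones above the tonic. Eb + 9 semitones is pitch class 0, spelled on C as C.

C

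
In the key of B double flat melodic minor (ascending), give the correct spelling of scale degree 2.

Cb

Degree 2 takes the letter 1 step above B, which is C.
In melodic minor (ascending), degree 2 sits 2 semitones above the tonic. Bbb + 2 semitones is pitch class 11, spelled on C as Cb.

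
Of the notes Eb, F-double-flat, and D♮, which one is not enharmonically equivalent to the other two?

In 12-tone equal temperament, enharmonic equivalents share a pitch class. Eb is pitch class 3; Fbb is pitch class 3; D is pitch class 2.
Eb and Fbb share pitch class 3, while D is pitch class 2.

D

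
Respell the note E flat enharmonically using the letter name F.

Fbb

Eb is pitch class 3. The letter F alone is pitch class 5.
To reach pitch class 3 from F requires an offset of -2 semitones, i.e. double flat: Fbb.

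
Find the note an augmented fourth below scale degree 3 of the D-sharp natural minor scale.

Scale degree 3 of D# natural minor is F#.
An augmented fourth (6 semitones) below F# lands on the letter C, giving C.

C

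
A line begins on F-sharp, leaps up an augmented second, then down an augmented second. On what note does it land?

An augmented second up from F# is G## (letter G, 3 semitones up).
An augmented second down from G## is F# (letter F, 3 semitones down).

F#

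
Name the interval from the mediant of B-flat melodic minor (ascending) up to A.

The mediant of Bb melodic minor (ascending) is Db.
Db up to A: letters D→A make it a fifth; 8 semitones makes it augmented.

augmented fifth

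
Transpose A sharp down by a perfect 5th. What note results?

A fifth below A lands on the letter D.
A perfect fifth spans 7 semitones, so A# moves to pitch class 3. On the letter D that is D#.

D#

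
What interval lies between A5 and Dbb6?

Counting letters A–B–C–D gives a fourth.
A→Dbb = 3 semitones, 2 narrower than the perfect fourth (5), so doubly diminished.

doubly diminished fourth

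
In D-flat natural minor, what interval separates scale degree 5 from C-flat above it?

minor third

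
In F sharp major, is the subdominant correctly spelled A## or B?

B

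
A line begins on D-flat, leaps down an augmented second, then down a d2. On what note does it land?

Bb

An augmented second down from Db is Cbb (letter C, 3 semitones down).
A diminished second down from Cbb is Bb (letter B, 0 semitones down).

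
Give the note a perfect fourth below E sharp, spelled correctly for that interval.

B#

A fourth below E lands on the letter B.
A perfect fourth spans 5 semitones, so E# moves to pitch class 0. On the letter B that is B#.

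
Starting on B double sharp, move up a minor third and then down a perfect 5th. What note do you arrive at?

G##

A minor third up from B## is D## (letter D, 3 semitones up).
A perfect fifth down from D## is G## (letter G, 7 semitones down).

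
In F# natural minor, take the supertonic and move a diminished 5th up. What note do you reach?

D

The supertonic of F# natural minor is G#.
A diminished fifth (6 semitones) above G# lands on the letter D, giving D.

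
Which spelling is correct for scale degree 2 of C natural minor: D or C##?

D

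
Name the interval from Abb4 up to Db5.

augmented fourth

Counting letters A–B–C–D gives a fourth.
Abb→Db = 6 semitones, 1 wider than the perfect fourth (5), so augmented.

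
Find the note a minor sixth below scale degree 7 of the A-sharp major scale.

B##

Scale degree 7 of A# major is G##.
A minor sixth (8 semitones) below G## lands on the letter B, giving B##.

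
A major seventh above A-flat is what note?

G

A up a major seventh is G#, so the target letter is G.
From Ab, a major seventh is 11 semitones up: G.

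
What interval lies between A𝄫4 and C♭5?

major third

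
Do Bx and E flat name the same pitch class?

No

Two spellings are enharmonically equivalent only if they share a pitch class.
Here B## → 1, Eb → 3; 1 ≠ 3, so they are not.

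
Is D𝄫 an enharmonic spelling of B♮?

Two spellings are enharmonically equivalent only if they share a pitch class.
Here Dbb → 0, B → 11; 0 ≠ 11, so they are not.

No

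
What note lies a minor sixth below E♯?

G##

A sixth below E lands on the letter G.
A minor sixth spans 8 semitones, so E# moves to pitch class 9. On the letter G that is G##.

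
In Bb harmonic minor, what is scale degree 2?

C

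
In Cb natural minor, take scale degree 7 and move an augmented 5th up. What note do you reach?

F

Scale degree 7 of Cb natural minor is Bbb.
An augmented fifth (8 semitones) above Bbb lands on the letter F, giving F.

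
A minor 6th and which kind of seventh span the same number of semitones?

doubly diminished

A minor sixth spans 8 semitones.
A seventh spanning 8 semitones is doubly diminished (the major seventh is 11).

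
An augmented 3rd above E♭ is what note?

E up a major third is G#, so the target letter is G.
From Eb, an augmented third is 5 semitones up: G#.

G#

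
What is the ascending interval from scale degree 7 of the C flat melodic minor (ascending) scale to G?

major sixth

Scale degree 7 of Cb melodic minor (ascending) is Bb.
Bb up to G: letters B→G make it a sixth; 9 semitones makes it major.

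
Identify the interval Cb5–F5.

The letter names run C→F, a span of 3 letter steps, so the interval is some kind of fourth.
Cb to F is 6 semitones. A perfect fourth is 5, so 6 makes it augmented.

augmented fourth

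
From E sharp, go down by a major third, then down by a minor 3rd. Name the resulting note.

A major third down from E# is C# (letter C, 4 semitones down).
A minor third down from C# is A# (letter A, 3 semitones down).

A#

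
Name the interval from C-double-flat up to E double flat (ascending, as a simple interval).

Counting letters C–D–E gives a third.
Cbb→Ebb = 4 semitones, exactly the major third.

major third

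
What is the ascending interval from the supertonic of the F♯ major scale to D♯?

perfect fifth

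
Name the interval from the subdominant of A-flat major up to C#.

augmented seventh

The subdominant of Ab major is Db.
Db up to C#: letters D→C make it a seventh; 12 semitones makes it augmented.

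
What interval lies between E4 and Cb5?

diminished sixth

Counting letters E–F–G–A–B–C gives a sixth.
E→Cb = 7 semitones, 2 narrower than the major sixth (9), so diminished.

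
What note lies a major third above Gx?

B##

A third above G lands on the letter B.
A major third spans 4 semitones, so G## moves to pitch class 1. On the letter B that is B##.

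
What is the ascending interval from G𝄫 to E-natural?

The letter names run G→E, a span of 5 letter steps, so the interval is some kind of sixth.
Gbb to E is 11 semitones. A major sixth is 9, so 11 makes it doubly augmented.

doubly augmented sixth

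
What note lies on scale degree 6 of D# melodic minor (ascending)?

The D# melodic minor (ascending) scale runs D# E# F# G# A# B# C##.
Degree 6 is B#.

B#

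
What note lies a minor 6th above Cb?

Abb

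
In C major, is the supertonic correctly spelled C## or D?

Each scale degree takes a distinct letter name. Degree 2 of a scale on C must use the letter D.
D and C## are enharmonically the same pitch, but only D uses the letter D, so it is the correct spelling here.

D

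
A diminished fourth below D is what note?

A fourth below D lands on the letter A.
A diminished fourth spans 4 semitones, so D moves to pitch class 10. On the letter A that is A#.

A#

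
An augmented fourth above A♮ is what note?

D#

A up a perfect fourth is D, so the target letter is D.
From A, an augmented fourth is 6 semitones up: D#.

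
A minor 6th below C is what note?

A sixth below C lands on the letter E.
A minor sixth spans 8 semitones, so C moves to pitch class 4. On the letter E that is E.

E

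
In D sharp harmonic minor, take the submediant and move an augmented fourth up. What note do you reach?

The submediant of D# harmonic minor is B.
An augmented fourth (6 semitones) above B lands on the letter E, giving E#.

E#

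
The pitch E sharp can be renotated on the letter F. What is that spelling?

F

E# is pitch class 5. The letter F alone is pitch class 5.
Pitch class 5 on F needs no accidental: F.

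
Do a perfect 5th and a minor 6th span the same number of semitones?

A perfect fifth spans 7 semitones; a minor sixth spans 8.
The spans differ, so they are not enharmonic equivalents.

No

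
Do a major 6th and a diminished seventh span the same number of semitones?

A major sixth spans 9 semitones; a diminished seventh spans 9.
They are enharmonically equivalent.

Yes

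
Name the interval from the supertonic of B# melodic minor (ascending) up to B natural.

The supertonic of B# melodic minor (ascending) is C##.
C## up to B: letters C→B make it a seventh; 9 semitones makes it diminished.

diminished seventh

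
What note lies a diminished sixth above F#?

Db

A sixth above F lands on the letter D.
A diminished sixth spans 7 semitones, so F# moves to pitch class 1. On the letter D that is Db.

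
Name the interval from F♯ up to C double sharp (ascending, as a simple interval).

augmented fifth

Counting letters F–G–A–B–C gives a fifth.
F#→C## = 8 semitones, 1 wider than the perfect fifth (7), so augmented.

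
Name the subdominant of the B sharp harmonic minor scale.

The B# harmonic minor scale runs B# C## D# E# F## G# A##.
Degree 4 is E#.

E#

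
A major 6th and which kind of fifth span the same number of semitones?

doubly augmented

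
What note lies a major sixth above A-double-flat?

Fb

A up a major sixth is F#, so the target letter is F.
From Abb, a major sixth is 9 semitones up: Fb.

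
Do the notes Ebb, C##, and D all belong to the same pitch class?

Yes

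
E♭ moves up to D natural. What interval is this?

major seventh

The letter names run E→D, a span of 6 letter steps, so the interval is some kind of seventh.
Eb to D is 11 semitones. A major seventh is 11, so 11 makes it major.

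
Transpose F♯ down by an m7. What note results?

F down a major seventh is Gb, so the target letter is G.
From F#, a minor seventh is 10 semitones down: G#.

G#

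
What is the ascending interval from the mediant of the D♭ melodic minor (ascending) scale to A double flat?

The mediant of Db melodic minor (ascending) is Fb.
Fb up to Abb: letters F→A make it a third; 3 semitones makes it minor.

minor third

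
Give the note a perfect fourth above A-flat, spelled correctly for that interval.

Db

A fourth above A lands on the letter D.
A perfect fourth spans 5 semitones, so Ab moves to pitch class 1. On the letter D that is Db.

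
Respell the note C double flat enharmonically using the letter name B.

Bb

Cbb is pitch class 10. The letter B alone is pitch class 11.
To reach pitch class 10 from B requires an offset of -1 semitone, i.e. flat: Bb.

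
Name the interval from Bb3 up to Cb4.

Counting letters B–C gives a second.
Bb→Cb = 1 semitone, 1 narrower than the major second (2), so minor.

minor second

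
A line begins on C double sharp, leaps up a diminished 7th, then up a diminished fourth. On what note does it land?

A diminished seventh up from C## is B (letter B, 9 semitones up).
A diminished fourth up from B is Eb (letter E, 4 semitones up).

Eb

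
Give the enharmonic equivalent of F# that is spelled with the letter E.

E##

Plain E sits 2 semitones below F#, so on the letter E the same pitch needs a double sharp: E##.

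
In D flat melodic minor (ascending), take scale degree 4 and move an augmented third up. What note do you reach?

B

Scale degree 4 of Db melodic minor (ascending) is Gb.
An augmented third (5 semitones) above Gb lands on the letter B, giving B.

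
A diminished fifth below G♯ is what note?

C##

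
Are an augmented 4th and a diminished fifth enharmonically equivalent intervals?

Yes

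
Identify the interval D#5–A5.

The letter names run D→A, a span of 4 letter steps, so the interval is some kind of fifth.
D# to A is 6 semitones. A perfect fifth is 7, so 6 makes it diminished.

diminished fifth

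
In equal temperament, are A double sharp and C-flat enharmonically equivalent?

A## = pitch class 11 and Cb = pitch class 11 — the same pitch class, so they are enharmonic equivalents.

Yes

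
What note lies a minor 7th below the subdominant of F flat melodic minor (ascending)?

Cb

The subdominant of Fb melodic minor (ascending) is Bbb.
A minor seventh (10 semitones) below Bbb lands on the letter C, giving Cb.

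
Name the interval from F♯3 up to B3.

perfect fourth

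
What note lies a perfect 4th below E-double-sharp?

A fourth below E lands on the letter B.
A perfect fourth spans 5 semitones, so E## moves to pitch class 1. On the letter B that is B##.

B##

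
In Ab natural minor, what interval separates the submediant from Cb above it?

perfect fifth

The submediant of Ab natural minor is Fb.
Fb up to Cb: letters F→C make it a fifth; 7 semitones makes it perfect.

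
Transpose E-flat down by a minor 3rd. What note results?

C

E down a major third is C, so the target letter is C.
From Eb, a minor third is 3 semitones down: C.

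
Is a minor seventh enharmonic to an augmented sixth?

A minor seventh spans 10 semitones; an augmented sixth spans 10.
They are enharmonically equivalent.

Yes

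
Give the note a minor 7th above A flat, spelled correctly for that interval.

Gb

A seventh above A lands on the letter G.
A minor seventh spans 10 semitones, so Ab moves to pitch class 6. On the letter G that is Gb.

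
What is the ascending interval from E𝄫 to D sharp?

doubly augmented seventh

The letter names run E→D, a span of 6 letter steps, so the interval is some kind of seventh.
Ebb to D# is 13 semitones. A major seventh is 11, so 13 makes it doubly augmented.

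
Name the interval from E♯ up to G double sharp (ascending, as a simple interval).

major third

The letter names run E→G, a span of 2 letter steps, so the interval is some kind of third.
E# to G## is 4 semitones. A major third is 4, so 4 makes it major.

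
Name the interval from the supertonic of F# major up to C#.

The supertonic of F# major is G#.
G# up to C#: letters G→C make it a fourth; 5 semitones makes it perfect.

perfect fourth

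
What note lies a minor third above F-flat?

Abb

A third above F lands on the letter A.
A minor third spans 3 semitones, so Fb moves to pitch class 7. On the letter A that is Abb.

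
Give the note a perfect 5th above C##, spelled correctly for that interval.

G##

C up a perfect fifth is G, so the target letter is G.
From C##, a perfect fifth is 7 semitones up: G##.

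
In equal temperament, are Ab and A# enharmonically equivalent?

Two spellings are enharmonically equivalent only if they share a pitch class.
Here Ab → 8, A# → 10; 8 ≠ 10, so they are not.

No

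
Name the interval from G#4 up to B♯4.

major third

Counting letters G–A–B gives a third.
G#→B# = 4 semitones, exactly the major third.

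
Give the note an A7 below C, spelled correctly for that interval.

C down a major seventh is Db, so the target letter is D.
From C, an augmented seventh is 12 semitones down: Dbb.

Dbb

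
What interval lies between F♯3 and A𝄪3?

augmented third

The letter names run F→A, a span of 2 letter steps, so the interval is some kind of third.
F# to A## is 5 semitones. A major third is 4, so 5 makes it augmented.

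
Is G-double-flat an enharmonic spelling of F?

Gbb = pitch class 5 and F = pitch class 5 — the same pitch class, so they are enharmonic equivalents.

Yes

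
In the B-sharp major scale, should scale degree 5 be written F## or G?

F##

Each scale degree takes a distinct letter name. Degree 5 of a scale on B must use the letter F.
F## and G are enharmonically the same pitch, but only F## uses the letter F, so it is the correct spelling here.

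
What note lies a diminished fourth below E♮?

B#

A fourth below E lands on the letter B.
A diminished fourth spans 4 semitones, so E moves to pitch class 0. On the letter B that is B#.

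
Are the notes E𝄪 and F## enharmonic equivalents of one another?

Two spellings are enharmonically equivalent only if they share a pitch class.
Here E## → 6, F## → 7; 6 ≠ 7, so they are not.

No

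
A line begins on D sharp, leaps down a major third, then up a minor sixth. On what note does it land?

A major third down from D# is B (letter B, 4 semitones down).
A minor sixth up from B is G (letter G, 8 semitones up).

G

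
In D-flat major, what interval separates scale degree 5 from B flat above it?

Scale degree 5 of Db major is Ab.
Ab up to Bb: letters A→B make it a second; 2 semitones makes it major.

major second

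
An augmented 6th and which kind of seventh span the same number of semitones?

minor

An augmented sixth spans 10 semitones.
A seventh spanning 10 semitones is minor (the major seventh is 11).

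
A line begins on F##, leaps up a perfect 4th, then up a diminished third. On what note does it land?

D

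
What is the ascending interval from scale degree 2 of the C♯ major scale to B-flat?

Scale degree 2 of C# major is D#.
D# up to Bb: letters D→B make it a sixth; 7 semitones makes it diminished.

diminished sixth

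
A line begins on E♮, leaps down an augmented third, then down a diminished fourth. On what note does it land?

An augmented third down from E is Cb (letter C, 5 semitones down).
A diminished fourth down from Cb is G (letter G, 4 semitones down).

G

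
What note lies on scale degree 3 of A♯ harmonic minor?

C#

Degree 3 takes the letter 2 steps above A, which is C.
In harmonic minor, degree 3 sits 3 semitones above the tonic. A# + 3 semitones is pitch class 1, spelled on C as C#.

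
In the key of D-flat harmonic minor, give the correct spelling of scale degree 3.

Fb

Degree 3 takes the letter 2 steps above D, which is F.
In harmonic minor, degree 3 sits 3 semitones above the tonic. Db + 3 semitones is pitch class 4, spelled on F as Fb.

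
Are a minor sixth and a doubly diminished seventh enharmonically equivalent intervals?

Yes

A minor sixth spans 8 semitones; a doubly diminished seventh spans 8.
They are enharmonically equivalent.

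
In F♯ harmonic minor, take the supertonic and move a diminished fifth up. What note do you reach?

The supertonic of F# harmonic minor is G#.
A diminished fifth (6 semitones) above G# lands on the letter D, giving D.

D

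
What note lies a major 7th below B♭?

A seventh below B lands on the letter C.
A major seventh spans 11 semitones, so Bb moves to pitch class 11. On the letter C that is Cb.

Cb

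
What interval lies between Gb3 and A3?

augmented second

Counting letters G–A gives a second.
Gb→A = 3 semitones, 1 wider than the major second (2), so augmented.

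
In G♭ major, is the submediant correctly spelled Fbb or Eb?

Each scale degree takes a distinct letter name. Degree 6 of a scale on G must use the letter E.
Eb and Fbb are enharmonically the same pitch, but only Eb uses the letter E, so it is the correct spelling here.

Eb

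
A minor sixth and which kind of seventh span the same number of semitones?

doubly diminished

A minor sixth spans 8 semitones.
A seventh spanning 8 semitones is doubly diminished (the major seventh is 11).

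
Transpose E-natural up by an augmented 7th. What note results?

D##

A seventh above E lands on the letter D.
An augmented seventh spans 12 semitones, so E moves to pitch class 4. On the letter D that is D##.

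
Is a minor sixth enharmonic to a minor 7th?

A minor sixth spans 8 semitones; a minor seventh spans 10.
The spans differ, so they are not enharmonic equivalents.

No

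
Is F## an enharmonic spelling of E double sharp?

No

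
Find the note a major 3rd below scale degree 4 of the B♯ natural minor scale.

Scale degree 4 of B# natural minor is E#.
A major third (4 semitones) below E# lands on the letter C, giving C#.

C#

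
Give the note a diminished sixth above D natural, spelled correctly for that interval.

A sixth above D lands on the letter B.
A diminished sixth spans 7 semitones, so D moves to pitch class 9. On the letter B that is Bbb.

Bbb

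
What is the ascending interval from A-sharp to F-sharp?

minor sixth

The letter names run A→F, a span of 5 letter steps, so the interval is some kind of sixth.
A# to F# is 8 semitones. A major sixth is 9, so 8 makes it minor.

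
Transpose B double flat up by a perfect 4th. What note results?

A fourth above B lands on the letter E.
A perfect fourth spans 5 semitones, so Bbb moves to pitch class 2. On the letter E that is Ebb.

Ebb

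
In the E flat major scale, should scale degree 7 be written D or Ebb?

D

Each scale degree takes a distinct letter name. Degree 7 of a scale on E must use the letter D.
D and Ebb are enharmonically the same pitch, but only D uses the letter D, so it is the correct spelling here.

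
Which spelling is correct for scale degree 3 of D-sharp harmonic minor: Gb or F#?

F#

Each scale degree takes a distinct letter name. Degree 3 of a scale on D must use the letter F.
F# and Gb are enharmonically the same pitch, but only F# uses the letter F, so it is the correct spelling here.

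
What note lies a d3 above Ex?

E up a major third is G#, so the target letter is G.
From E##, a diminished third is 2 semitones up: G#.

G#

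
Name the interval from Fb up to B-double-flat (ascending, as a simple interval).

perfect fourth

The letter names run F→B, a span of 3 letter steps, so the interval is some kind of fourth.
Fb to Bbb is 5 semitones. A perfect fourth is 5, so 5 makes it perfect.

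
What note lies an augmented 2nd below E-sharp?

D

A second below E lands on the letter D.
An augmented second spans 3 semitones, so E# moves to pitch class 2. On the letter D that is D.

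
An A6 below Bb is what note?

B down a major sixth is D, so the target letter is D.
From Bb, an augmented sixth is 10 semitones down: Dbb.

Dbb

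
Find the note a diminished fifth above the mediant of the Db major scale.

The mediant of Db major is F.
A diminished fifth (6 semitones) above F lands on the letter C, giving Cb.

Cb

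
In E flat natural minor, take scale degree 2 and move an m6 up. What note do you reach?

Scale degree 2 of Eb natural minor is F.
A minor sixth (8 semitones) above F lands on the letter D, giving Db.

Db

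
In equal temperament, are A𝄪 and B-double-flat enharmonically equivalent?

No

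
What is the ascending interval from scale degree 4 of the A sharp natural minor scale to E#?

Scale degree 4 of A# natural minor is D#.
D# up to E#: letters D→E make it a second; 2 semitones makes it major.

major second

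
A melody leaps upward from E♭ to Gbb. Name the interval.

diminished third

Counting letters E–F–G gives a third.
Eb→Gbb = 2 semitones, 2 narrower than the major third (4), so diminished.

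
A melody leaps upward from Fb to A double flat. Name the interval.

minor third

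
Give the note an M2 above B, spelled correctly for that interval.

C#

B up a major second is C#, so the target letter is C.
From B, a major second is 2 semitones up: C#.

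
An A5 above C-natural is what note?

C up a perfect fifth is G, so the target letter is G.
From C, an augmented fifth is 8 semitones up: G#.

G#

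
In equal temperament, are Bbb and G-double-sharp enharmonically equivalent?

Yes

Bbb = pitch class 9 and G## = pitch class 9 — the same pitch class, so they are enharmonic equivalents.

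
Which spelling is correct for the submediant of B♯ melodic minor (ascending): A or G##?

G##

Each scale degree takes a distinct letter name. Degree 6 of a scale on B must use the letter G.
G## and A are enharmonically the same pitch, but only G## uses the letter G, so it is the correct spelling here.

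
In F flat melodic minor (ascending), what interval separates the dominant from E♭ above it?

The dominant of Fb melodic minor (ascending) is Cb.
Cb up to Eb: letters C→E make it a third; 4 semitones makes it major.

major third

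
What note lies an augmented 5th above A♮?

E#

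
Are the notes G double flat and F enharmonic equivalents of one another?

Gbb is pitch class 5; F is pitch class 5.
All spellings map to pitch class 5, so they are enharmonically equivalent.

Yes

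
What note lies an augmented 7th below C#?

C down a major seventh is Db, so the target letter is D.
From C#, an augmented seventh is 12 semitones down: Db.

Db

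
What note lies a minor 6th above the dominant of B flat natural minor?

Db

The dominant of Bb natural minor is F.
A minor sixth (8 semitones) above F lands on the letter D, giving Db.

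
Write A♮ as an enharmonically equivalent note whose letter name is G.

G##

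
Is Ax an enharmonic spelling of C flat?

Yes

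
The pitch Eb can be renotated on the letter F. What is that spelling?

Fbb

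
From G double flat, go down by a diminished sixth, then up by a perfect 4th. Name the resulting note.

A diminished sixth down from Gbb is Bb (letter B, 7 semitones down).
A perfect fourth up from Bb is Eb (letter E, 5 semitones up).

Eb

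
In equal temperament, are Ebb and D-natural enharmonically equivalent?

Ebb = pitch class 2 and D = pitch class 2 — the same pitch class, so they are enharmonic equivalents.

Yes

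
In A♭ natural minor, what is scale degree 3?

The Ab natural minor scale runs Ab Bb Cb Db Eb Fb Gb.
Degree 3 is Cb.

Cb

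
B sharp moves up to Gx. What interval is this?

major sixth

The letter names run B→G, a span of 5 letter steps, so the interval is some kind of sixth.
B# to G## is 9 semitones. A major sixth is 9, so 9 makes it major.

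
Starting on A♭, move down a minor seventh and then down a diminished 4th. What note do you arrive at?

A minor seventh down from Ab is Bb (letter B, 10 semitones down).
A diminished fourth down from Bb is F# (letter F, 4 semitones down).

F#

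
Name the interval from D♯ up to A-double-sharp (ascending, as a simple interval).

augmented fifth

The letter names run D→A, a span of 4 letter steps, so the interval is some kind of fifth.
D# to A## is 8 semitones. A perfect fifth is 7, so 8 makes it augmented.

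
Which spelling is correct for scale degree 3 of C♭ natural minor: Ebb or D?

Each scale degree takes a distinct letter name. Degree 3 of a scale on C must use the letter E.
Ebb and D are enharmonically the same pitch, but only Ebb uses the letter E, so it is the correct spelling here.

Ebb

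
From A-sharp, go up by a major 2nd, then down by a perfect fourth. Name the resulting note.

F##

A major second up from A# is B# (letter B, 2 semitones up).
A perfect fourth down from B# is F## (letter F, 5 semitones down).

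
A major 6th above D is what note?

D up a major sixth is B, so the target letter is B.
From D, a major sixth is 9 semitones up: B.

B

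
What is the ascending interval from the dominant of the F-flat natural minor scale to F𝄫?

diminished fourth

The dominant of Fb natural minor is Cb.
Cb up to Fbb: letters C→F make it a fourth; 4 semitones makes it diminished.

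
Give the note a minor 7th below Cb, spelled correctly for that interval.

Db

C down a major seventh is Db, so the target letter is D.
From Cb, a minor seventh is 10 semitones down: Db.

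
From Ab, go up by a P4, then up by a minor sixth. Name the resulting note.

Bbb

A perfect fourth up from Ab is Db (letter D, 5 semitones up).
A minor sixth up from Db is Bbb (letter B, 8 semitones up).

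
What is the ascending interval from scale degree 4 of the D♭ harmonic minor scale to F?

Scale degree 4 of Db harmonic minor is Gb.
Gb up to F: letters G→F make it a seventh; 11 semitones makes it major.

major seventh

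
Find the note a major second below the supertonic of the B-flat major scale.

Bb

The supertonic of Bb major is C.
A major second (2 semitones) below C lands on the letter B, giving Bb.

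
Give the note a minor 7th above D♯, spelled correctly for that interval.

D up a major seventh is C#, so the target letter is C.
From D#, a minor seventh is 10 semitones up: C#.

C#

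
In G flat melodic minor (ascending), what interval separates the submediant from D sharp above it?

The submediant of Gb melodic minor (ascending) is Eb.
Eb up to D#: letters E→D make it a seventh; 12 semitones makes it augmented.

augmented seventh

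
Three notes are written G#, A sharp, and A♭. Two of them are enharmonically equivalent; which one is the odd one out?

In 12-tone equal temperament, enharmonic equivalents share a pitch class. G# is pitch class 8; A# is pitch class 10; Ab is pitch class 8.
G# and Ab share pitch class 8, while A# is pitch class 10.

A#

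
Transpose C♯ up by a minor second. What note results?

D

C up a major second is D, so the target letter is D.
From C#, a minor second is 1 semitone up: D.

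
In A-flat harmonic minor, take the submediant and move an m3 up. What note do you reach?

Abb

The submediant of Ab harmonic minor is Fb.
A minor third (3 semitones) above Fb lands on the letter A, giving Abb.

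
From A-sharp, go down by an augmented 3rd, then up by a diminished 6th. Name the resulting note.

Dbb

An augmented third down from A# is F (letter F, 5 semitones down).
A diminished sixth up from F is Dbb (letter D, 7 semitones up).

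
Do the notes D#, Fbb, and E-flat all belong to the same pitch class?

Yes

D# is pitch class 3; Fbb is pitch class 3; Eb is pitch class 3.
All spellings map to pitch class 3, so they are enharmonically equivalent.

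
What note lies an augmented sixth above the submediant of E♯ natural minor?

A##

The submediant of E# natural minor is C#.
An augmented sixth (10 semitones) above C# lands on the letter A, giving A##.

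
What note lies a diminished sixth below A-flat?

C#

A sixth below A lands on the letter C.
A diminished sixth spans 7 semitones, so Ab moves to pitch class 1. On the letter C that is C#.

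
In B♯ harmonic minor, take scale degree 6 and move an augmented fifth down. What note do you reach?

Scale degree 6 of B# harmonic minor is G#.
An augmented fifth (8 semitones) below G# lands on the letter C, giving C.

C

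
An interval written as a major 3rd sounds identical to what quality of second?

A major third spans 4 semitones.
A second spanning 4 semitones is doubly augmented (the major second is 2).

doubly augmented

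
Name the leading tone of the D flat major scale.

C

Degree 7 takes the letter 6 steps above D, which is C.
In major, degree 7 sits 11 semitones above the tonic. Db + 11 semitones is pitch class 0, spelled on C as C.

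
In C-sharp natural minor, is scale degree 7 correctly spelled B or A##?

B

Each scale degree takes a distinct letter name. Degree 7 of a scale on C must use the letter B.
B and A## are enharmonically the same pitch, but only B uses the letter B, so it is the correct spelling here.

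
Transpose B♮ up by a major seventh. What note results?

B up a major seventh is A#, so the target letter is A.
From B, a major seventh is 11 semitones up: A#.

A#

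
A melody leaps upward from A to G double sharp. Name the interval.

The letter names run A→G, a span of 6 letter steps, so the interval is some kind of seventh.
A to G## is 12 semitones. A major seventh is 11, so 12 makes it augmented.

augmented seventh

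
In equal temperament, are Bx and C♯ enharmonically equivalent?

Yes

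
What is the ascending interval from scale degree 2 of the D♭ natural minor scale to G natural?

major third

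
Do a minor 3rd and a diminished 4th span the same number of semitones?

A minor third spans 3 semitones; a diminished fourth spans 4.
The spans differ, so they are not enharmonic equivalents.

No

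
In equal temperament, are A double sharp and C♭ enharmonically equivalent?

Yes

A## is pitch class 11; Cb is pitch class 11.
All spellings map to pitch class 11, so they are enharmonically equivalent.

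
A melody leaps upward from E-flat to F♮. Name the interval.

major second

Counting letters E–F gives a second.
Eb→F = 2 semitones, exactly the major second.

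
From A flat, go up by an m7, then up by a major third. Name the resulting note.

A minor seventh up from Ab is Gb (letter G, 10 semitones up).
A major third up from Gb is Bb (letter B, 4 semitones up).

Bb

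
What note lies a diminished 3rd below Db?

B

D down a major third is Bb, so the target letter is B.
From Db, a diminished third is 2 semitones down: B.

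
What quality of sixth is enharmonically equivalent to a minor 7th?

augmented

A minor seventh spans 10 semitones.
A sixth spanning 10 semitones is augmented (the major sixth is 9).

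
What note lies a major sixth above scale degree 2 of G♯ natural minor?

Scale degree 2 of G# natural minor is A#.
A major sixth (9 semitones) above A# lands on the letter F, giving F##.

F##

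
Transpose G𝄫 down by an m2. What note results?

Fb

G down a major second is F, so the target letter is F.
From Gbb, a minor second is 1 semitone down: Fb.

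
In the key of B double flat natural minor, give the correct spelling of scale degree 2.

Cb

The Bbb natural minor scale runs Bbb Cb Dbb Ebb Fb Gbb Abb.
Degree 2 is Cb.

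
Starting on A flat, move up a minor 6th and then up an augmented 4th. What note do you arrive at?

A minor sixth up from Ab is Fb (letter F, 8 semitones up).
An augmented fourth up from Fb is Bb (letter B, 6 semitones up).

Bb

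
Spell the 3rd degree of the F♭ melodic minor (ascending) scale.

Degree 3 takes the letter 2 steps above F, which is A.
In melodic minor (ascending), degree 3 sits 3 semitones above the tonic. Fb + 3 semitones is pitch class 7, spelled on A as Abb.

Abb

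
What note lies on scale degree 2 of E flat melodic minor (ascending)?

F

The Eb melodic minor (ascending) scale runs Eb F Gb Ab Bb C D.
Degree 2 is F.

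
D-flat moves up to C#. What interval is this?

augmented seventh

The letter names run D→C, a span of 6 letter steps, so the interval is some kind of seventh.
Db to C# is 12 semitones. A major seventh is 11, so 12 makes it augmented.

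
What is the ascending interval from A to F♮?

minor sixth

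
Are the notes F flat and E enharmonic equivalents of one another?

Yes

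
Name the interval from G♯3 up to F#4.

The letter names run G→F, a span of 6 letter steps, so the interval is some kind of seventh.
G# to F# is 10 semitones. A major seventh is 11, so 10 makes it minor.

minor seventh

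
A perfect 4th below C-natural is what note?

G

C down a perfect fourth is G, so the target letter is G.
From C, a perfect fourth is 5 semitones down: G.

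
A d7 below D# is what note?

E##

D down a major seventh is Eb, so the target letter is E.
From D#, a diminished seventh is 9 semitones down: E##.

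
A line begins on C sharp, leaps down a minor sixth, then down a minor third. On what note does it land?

C##

A minor sixth down from C# is E# (letter E, 8 semitones down).
A minor third down from E# is C## (letter C, 3 semitones down).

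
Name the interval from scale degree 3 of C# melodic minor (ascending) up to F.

Scale degree 3 of C# melodic minor (ascending) is E.
E up to F: letters E→F make it a second; 1 semitone makes it minor.

minor second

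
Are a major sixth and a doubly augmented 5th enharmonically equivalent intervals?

Yes

A major sixth spans 9 semitones; a doubly augmented fifth spans 9.
They are enharmonically equivalent.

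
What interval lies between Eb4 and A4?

augmented fourth

Counting letters E–F–G–A gives a fourth.
Eb→A = 6 semitones, 1 wider than the perfect fourth (5), so augmented.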